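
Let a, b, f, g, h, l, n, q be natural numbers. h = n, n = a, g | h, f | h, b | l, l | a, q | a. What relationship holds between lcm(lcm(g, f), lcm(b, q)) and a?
lcm(lcm(g, f), lcm(b, q)) | a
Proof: h = n and n = a, therefore h = a. g | h and f | h, therefore lcm(g, f) | h. Since h = a, lcm(g, f) | a. From b | l and l | a, b | a. q | a, so lcm(b, q) | a. Since lcm(g, f) | a, lcm(lcm(g, f), lcm(b, q)) | a.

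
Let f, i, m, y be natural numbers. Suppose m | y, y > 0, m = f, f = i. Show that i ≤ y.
Since m = f and f = i, m = i. Because m | y and y > 0, m ≤ y. From m = i, i ≤ y.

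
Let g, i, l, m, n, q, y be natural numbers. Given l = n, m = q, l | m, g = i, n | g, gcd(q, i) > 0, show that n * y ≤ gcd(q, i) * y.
m = q and l | m, therefore l | q. l = n, so n | q. g = i and n | g, therefore n | i. Since n | q, n | gcd(q, i). gcd(q, i) > 0, so n ≤ gcd(q, i). Then n * y ≤ gcd(q, i) * y.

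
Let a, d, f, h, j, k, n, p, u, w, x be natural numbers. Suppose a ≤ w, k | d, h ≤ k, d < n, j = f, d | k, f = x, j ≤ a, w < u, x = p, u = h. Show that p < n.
j = f and f = x, thus j = x. x = p, so j = p. a ≤ w and w < u, therefore a < u. Because u = h, a < h. Since h ≤ k, a < k. Since j ≤ a, j < k. d | k and k | d, therefore d = k. d < n, so k < n. Since j < k, j < n. Since j = p, p < n.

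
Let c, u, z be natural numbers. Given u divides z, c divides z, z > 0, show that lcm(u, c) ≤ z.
u divides z and c divides z, therefore lcm(u, c) divides z. Since z > 0, lcm(u, c) ≤ z.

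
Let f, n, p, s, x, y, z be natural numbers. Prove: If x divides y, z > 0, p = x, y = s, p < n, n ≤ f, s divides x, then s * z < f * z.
y = s and x divides y, so x divides s. s divides x, so x = s. p = x, so p = s. Because p < n, s < n. n ≤ f, so s < f. Since z > 0, by multiplying by a positive, s * z < f * z.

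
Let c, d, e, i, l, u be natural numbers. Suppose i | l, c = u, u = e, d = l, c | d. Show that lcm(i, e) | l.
Since c = u and u = e, c = e. d = l and c | d, so c | l. c = e, so e | l. i | l, so lcm(i, e) | l.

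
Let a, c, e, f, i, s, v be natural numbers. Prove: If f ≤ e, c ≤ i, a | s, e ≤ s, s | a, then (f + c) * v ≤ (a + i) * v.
From s | a and a | s, s = a. f ≤ e and e ≤ s, thus f ≤ s. Because s = a, f ≤ a. Since c ≤ i, f + c ≤ a + i. Then (f + c) * v ≤ (a + i) * v.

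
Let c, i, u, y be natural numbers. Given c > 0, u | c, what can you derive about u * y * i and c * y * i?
u * y * i ≤ c * y * i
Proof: Because u | c and c > 0, u ≤ c. Then u * y ≤ c * y. Then u * y * i ≤ c * y * i.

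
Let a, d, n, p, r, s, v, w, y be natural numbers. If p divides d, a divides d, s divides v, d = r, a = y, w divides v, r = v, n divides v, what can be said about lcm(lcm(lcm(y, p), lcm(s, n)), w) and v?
lcm(lcm(lcm(y, p), lcm(s, n)), w) divides v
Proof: From d = r and r = v, d = v. Since a = y and a divides d, y divides d. Because p divides d, lcm(y, p) divides d. Since d = v, lcm(y, p) divides v. s divides v and n divides v, thus lcm(s, n) divides v. Since lcm(y, p) divides v, lcm(lcm(y, p), lcm(s, n)) divides v. Because w divides v, lcm(lcm(lcm(y, p), lcm(s, n)), w) divides v.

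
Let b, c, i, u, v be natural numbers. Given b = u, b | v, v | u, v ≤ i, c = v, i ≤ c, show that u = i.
b = u and b | v, hence u | v. Since v | u, u = v. c = v and i ≤ c, so i ≤ v. Since v ≤ i, v = i. Since u = v, u = i.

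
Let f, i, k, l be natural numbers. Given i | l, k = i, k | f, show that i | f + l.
k = i and k | f, therefore i | f. Because i | l, i | f + l.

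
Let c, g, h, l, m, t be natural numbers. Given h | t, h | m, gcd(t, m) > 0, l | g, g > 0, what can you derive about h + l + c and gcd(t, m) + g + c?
h + l + c ≤ gcd(t, m) + g + c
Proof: h | t and h | m, so h | gcd(t, m). Since gcd(t, m) > 0, h ≤ gcd(t, m). l | g and g > 0, so l ≤ g. Then l + c ≤ g + c. Because h ≤ gcd(t, m), h + l + c ≤ gcd(t, m) + g + c.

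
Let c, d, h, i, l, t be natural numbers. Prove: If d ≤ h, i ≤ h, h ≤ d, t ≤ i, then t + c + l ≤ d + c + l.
h ≤ d and d ≤ h, so h = d. t ≤ i and i ≤ h, so t ≤ h. h = d, so t ≤ d. Then t + c ≤ d + c. Then t + c + l ≤ d + c + l.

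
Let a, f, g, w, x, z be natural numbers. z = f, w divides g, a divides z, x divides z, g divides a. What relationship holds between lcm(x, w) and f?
lcm(x, w) divides f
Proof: w divides g and g divides a, hence w divides a. a divides z, so w divides z. Since x divides z, lcm(x, w) divides z. z = f, so lcm(x, w) divides f.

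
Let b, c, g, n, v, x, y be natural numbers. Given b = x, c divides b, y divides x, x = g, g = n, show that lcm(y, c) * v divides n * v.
x = g and g = n, so x = n. b = x and c divides b, hence c divides x. Since y divides x, lcm(y, c) divides x. x = n, so lcm(y, c) divides n. Then lcm(y, c) * v divides n * v.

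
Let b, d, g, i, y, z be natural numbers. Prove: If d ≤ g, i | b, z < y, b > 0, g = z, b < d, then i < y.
i | b and b > 0, hence i ≤ b. Since g = z and d ≤ g, d ≤ z. b < d, so b < z. z < y, so b < y. Since i ≤ b, i < y.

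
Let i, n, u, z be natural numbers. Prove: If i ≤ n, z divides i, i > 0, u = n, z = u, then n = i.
Because z = u and u = n, z = n. z divides i, so n divides i. i > 0, so n ≤ i. i ≤ n, so i = n. Then n = i.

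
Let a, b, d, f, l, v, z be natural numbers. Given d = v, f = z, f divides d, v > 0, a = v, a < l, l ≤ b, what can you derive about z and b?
z < b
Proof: From f = z and f divides d, z divides d. d = v, so z divides v. Since v > 0, z ≤ v. a = v and a < l, therefore v < l. l ≤ b, so v < b. Since z ≤ v, z < b.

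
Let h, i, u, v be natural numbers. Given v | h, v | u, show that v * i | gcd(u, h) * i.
v | u and v | h, hence v | gcd(u, h). Then v * i | gcd(u, h) * i.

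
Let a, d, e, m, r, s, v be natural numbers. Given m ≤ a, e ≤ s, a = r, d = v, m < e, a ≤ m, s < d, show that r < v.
Because m ≤ a and a ≤ m, m = a. a = r, so m = r. Since m < e and e ≤ s, m < s. From s < d, m < d. From d = v, m < v. m = r, so r < v.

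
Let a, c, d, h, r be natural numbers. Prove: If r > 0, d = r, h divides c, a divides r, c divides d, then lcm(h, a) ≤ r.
d = r and c divides d, so c divides r. Because h divides c, h divides r. a divides r, so lcm(h, a) divides r. Since r > 0, lcm(h, a) ≤ r.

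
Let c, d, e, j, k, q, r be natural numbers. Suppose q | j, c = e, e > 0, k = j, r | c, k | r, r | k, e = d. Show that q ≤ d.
r | k and k | r, thus r = k. k = j, so r = j. r | c, so j | c. q | j, so q | c. Since c = e, q | e. e > 0, so q ≤ e. Since e = d, q ≤ d.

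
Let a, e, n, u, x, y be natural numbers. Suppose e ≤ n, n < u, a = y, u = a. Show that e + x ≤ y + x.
u = a and a = y, hence u = y. Since n < u, n < y. e ≤ n, so e < y. Then e + x < y + x. Then e + x ≤ y + x.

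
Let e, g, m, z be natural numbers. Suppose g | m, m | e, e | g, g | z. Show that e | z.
Since g | m and m | e, g | e. e | g, so g = e. From g | z, e | z.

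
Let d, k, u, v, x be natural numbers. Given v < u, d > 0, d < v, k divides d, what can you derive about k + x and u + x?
k + x < u + x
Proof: k divides d and d > 0, thus k ≤ d. Since d < v, k < v. From v < u, k < u. Then k + x < u + x.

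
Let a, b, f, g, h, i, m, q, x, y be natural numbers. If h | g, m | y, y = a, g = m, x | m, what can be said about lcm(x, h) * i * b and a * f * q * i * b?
lcm(x, h) * i * b | a * f * q * i * b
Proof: From g = m and h | g, h | m. x | m, so lcm(x, h) | m. y = a and m | y, therefore m | a. lcm(x, h) | m, so lcm(x, h) | a. Then lcm(x, h) | a * f. Then lcm(x, h) | a * f * q. Then lcm(x, h) * i | a * f * q * i. Then lcm(x, h) * i * b | a * f * q * i * b.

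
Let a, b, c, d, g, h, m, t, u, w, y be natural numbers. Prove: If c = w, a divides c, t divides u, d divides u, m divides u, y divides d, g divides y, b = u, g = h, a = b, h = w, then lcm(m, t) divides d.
c = w and a divides c, thus a divides w. Since a = b, b divides w. g = h and h = w, thus g = w. g divides y, so w divides y. b divides w, so b divides y. y divides d, so b divides d. b = u, so u divides d. From d divides u, u = d. m divides u and t divides u, therefore lcm(m, t) divides u. u = d, so lcm(m, t) divides d.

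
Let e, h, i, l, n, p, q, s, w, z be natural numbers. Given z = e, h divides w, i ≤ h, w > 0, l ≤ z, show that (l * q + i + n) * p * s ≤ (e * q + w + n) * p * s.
z = e and l ≤ z, hence l ≤ e. By multiplying by a non-negative, l * q ≤ e * q. Because h divides w and w > 0, h ≤ w. i ≤ h, so i ≤ w. l * q ≤ e * q, so l * q + i ≤ e * q + w. Then l * q + i + n ≤ e * q + w + n. By multiplying by a non-negative, (l * q + i + n) * p ≤ (e * q + w + n) * p. By multiplying by a non-negative, (l * q + i + n) * p * s ≤ (e * q + w + n) * p * s.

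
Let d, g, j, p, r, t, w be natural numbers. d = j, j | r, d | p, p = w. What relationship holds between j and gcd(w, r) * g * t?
j | gcd(w, r) * g * t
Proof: p = w and d | p, therefore d | w. Since d = j, j | w. Since j | r, j | gcd(w, r). Then j | gcd(w, r) * g. Then j | gcd(w, r) * g * t.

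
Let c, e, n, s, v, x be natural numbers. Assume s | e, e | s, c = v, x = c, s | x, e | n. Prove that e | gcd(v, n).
Because x = c and c = v, x = v. s | e and e | s, therefore s = e. Since s | x, e | x. x = v, so e | v. e | n, so e | gcd(v, n).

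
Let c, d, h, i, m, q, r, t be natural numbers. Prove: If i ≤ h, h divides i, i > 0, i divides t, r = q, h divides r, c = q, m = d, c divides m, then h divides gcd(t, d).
h divides i and i > 0, hence h ≤ i. Because i ≤ h, i = h. i divides t, so h divides t. r = q and h divides r, therefore h divides q. m = d and c divides m, therefore c divides d. c = q, so q divides d. h divides q, so h divides d. Since h divides t, h divides gcd(t, d).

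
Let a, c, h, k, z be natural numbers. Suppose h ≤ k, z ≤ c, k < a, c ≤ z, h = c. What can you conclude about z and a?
z < a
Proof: c ≤ z and z ≤ c, so c = z. h = c, so h = z. Since h ≤ k and k < a, h < a. Since h = z, z < a.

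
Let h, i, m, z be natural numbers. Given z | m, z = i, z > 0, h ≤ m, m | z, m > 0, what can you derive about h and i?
h ≤ i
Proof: m | z and z > 0, therefore m ≤ z. From z | m and m > 0, z ≤ m. Because m ≤ z, m = z. h ≤ m, so h ≤ z. z = i, so h ≤ i.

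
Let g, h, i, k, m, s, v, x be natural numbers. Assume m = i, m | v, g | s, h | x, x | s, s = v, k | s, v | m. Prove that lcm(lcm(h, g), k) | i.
v | m and m | v, therefore v = m. s = v, so s = m. Since m = i, s = i. h | x and x | s, hence h | s. g | s, so lcm(h, g) | s. Because k | s, lcm(lcm(h, g), k) | s. Since s = i, lcm(lcm(h, g), k) | i.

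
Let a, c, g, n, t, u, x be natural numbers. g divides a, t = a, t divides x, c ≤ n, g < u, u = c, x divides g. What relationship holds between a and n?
a < n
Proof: t divides x and x divides g, so t divides g. Since t = a, a divides g. Since g divides a, g = a. u = c and g < u, so g < c. c ≤ n, so g < n. g = a, so a < n.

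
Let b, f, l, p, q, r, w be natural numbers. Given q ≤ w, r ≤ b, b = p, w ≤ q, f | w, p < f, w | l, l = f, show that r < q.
b = p and r ≤ b, so r ≤ p. l = f and w | l, therefore w | f. From f | w, f = w. Because w ≤ q and q ≤ w, w = q. Since f = w, f = q. From p < f, p < q. Since r ≤ p, r < q.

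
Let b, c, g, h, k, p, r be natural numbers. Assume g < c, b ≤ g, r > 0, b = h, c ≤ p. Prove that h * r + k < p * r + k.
Because b = h and b ≤ g, h ≤ g. From g < c and c ≤ p, g < p. h ≤ g, so h < p. r > 0, so h * r < p * r. Then h * r + k < p * r + k.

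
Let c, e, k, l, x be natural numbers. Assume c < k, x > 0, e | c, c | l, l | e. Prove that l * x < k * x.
From l | e and e | c, l | c. Since c | l, c = l. c < k, so l < k. x > 0, so l * x < k * x.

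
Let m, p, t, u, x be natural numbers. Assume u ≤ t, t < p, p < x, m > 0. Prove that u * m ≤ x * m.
u ≤ t and t < p, hence u < p. Since p < x, u < x. From m > 0, by multiplying by a positive, u * m < x * m. Then u * m ≤ x * m.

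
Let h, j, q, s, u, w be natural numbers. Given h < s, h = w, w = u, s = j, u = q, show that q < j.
From w = u and u = q, w = q. h = w and h < s, therefore w < s. s = j, so w < j. Since w = q, q < j.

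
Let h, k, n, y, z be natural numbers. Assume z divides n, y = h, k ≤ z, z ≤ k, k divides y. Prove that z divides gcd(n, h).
k ≤ z and z ≤ k, therefore k = z. Since k divides y, z divides y. Since y = h, z divides h. Since z divides n, z divides gcd(n, h).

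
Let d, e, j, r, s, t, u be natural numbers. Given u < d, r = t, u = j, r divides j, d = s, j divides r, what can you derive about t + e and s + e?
t + e < s + e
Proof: j divides r and r divides j, hence j = r. r = t, so j = t. d = s and u < d, so u < s. Since u = j, j < s. Since j = t, t < s. Then t + e < s + e.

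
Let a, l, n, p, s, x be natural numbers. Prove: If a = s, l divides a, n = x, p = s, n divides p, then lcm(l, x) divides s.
a = s and l divides a, thus l divides s. p = s and n divides p, therefore n divides s. n = x, so x divides s. l divides s, so lcm(l, x) divides s.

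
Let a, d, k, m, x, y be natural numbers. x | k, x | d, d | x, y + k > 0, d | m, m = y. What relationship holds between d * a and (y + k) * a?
d * a ≤ (y + k) * a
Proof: m = y and d | m, thus d | y. From x | d and d | x, x = d. Since x | k, d | k. Since d | y, d | y + k. y + k > 0, so d ≤ y + k. Then d * a ≤ (y + k) * a.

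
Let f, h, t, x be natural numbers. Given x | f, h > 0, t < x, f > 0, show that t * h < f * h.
x | f and f > 0, so x ≤ f. t < x, so t < f. Since h > 0, t * h < f * h.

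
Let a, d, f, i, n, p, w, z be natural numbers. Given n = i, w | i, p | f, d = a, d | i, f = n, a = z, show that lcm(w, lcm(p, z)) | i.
f = n and p | f, therefore p | n. Since n = i, p | i. Since d = a and a = z, d = z. Since d | i, z | i. Since p | i, lcm(p, z) | i. Because w | i, lcm(w, lcm(p, z)) | i.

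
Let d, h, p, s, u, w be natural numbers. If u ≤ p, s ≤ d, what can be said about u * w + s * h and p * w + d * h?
u * w + s * h ≤ p * w + d * h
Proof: u ≤ p. By multiplying by a non-negative, u * w ≤ p * w. Because s ≤ d, by multiplying by a non-negative, s * h ≤ d * h. Since u * w ≤ p * w, u * w + s * h ≤ p * w + d * h.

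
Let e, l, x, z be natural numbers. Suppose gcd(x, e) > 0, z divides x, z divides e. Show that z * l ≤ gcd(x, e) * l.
z divides x and z divides e, therefore z divides gcd(x, e). Since gcd(x, e) > 0, z ≤ gcd(x, e). By multiplying by a non-negative, z * l ≤ gcd(x, e) * l.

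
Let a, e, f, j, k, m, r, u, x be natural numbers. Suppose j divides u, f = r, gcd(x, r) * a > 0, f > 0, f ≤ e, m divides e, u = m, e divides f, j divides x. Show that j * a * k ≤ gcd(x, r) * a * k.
Because e divides f and f > 0, e ≤ f. f ≤ e, so e = f. Since f = r, e = r. From u = m and j divides u, j divides m. From m divides e, j divides e. Since e = r, j divides r. j divides x, so j divides gcd(x, r). Then j * a divides gcd(x, r) * a. gcd(x, r) * a > 0, so j * a ≤ gcd(x, r) * a. By multiplying by a non-negative, j * a * k ≤ gcd(x, r) * a * k.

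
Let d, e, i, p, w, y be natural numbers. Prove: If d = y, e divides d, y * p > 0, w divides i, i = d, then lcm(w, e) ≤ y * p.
i = d and w divides i, so w divides d. Since e divides d, lcm(w, e) divides d. d = y, so lcm(w, e) divides y. Then lcm(w, e) divides y * p. Since y * p > 0, lcm(w, e) ≤ y * p.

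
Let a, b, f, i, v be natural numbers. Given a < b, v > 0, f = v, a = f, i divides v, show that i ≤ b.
i divides v and v > 0, hence i ≤ v. a = f and f = v, so a = v. a < b, so v < b. Because i ≤ v, i < b. Then i ≤ b.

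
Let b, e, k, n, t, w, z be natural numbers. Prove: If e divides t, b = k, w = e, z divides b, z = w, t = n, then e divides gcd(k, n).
z = w and w = e, thus z = e. b = k and z divides b, therefore z divides k. Because z = e, e divides k. Because t = n and e divides t, e divides n. e divides k, so e divides gcd(k, n).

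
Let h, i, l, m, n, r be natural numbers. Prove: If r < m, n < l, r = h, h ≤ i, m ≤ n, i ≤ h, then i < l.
Since h ≤ i and i ≤ h, h = i. Since r = h and r < m, h < m. m ≤ n, so h < n. n < l, so h < l. Since h = i, i < l.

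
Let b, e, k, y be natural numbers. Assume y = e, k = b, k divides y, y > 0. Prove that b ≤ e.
k = b and k divides y, hence b divides y. Since y > 0, b ≤ y. Since y = e, b ≤ e.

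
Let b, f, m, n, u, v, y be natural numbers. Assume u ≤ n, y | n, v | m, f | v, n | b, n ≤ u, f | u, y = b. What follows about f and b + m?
f | b + m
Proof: From u ≤ n and n ≤ u, u = n. From y = b and y | n, b | n. Because n | b, n = b. Since u = n, u = b. f | u, so f | b. From f | v and v | m, f | m. From f | b, f | b + m.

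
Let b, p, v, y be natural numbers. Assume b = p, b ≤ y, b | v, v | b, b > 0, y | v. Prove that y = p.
v | b and b | v, thus v = b. Since y | v, y | b. Since b > 0, y ≤ b. b ≤ y, so y = b. Since b = p, y = p.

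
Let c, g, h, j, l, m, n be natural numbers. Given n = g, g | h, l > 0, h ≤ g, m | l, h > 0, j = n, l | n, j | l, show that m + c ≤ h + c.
g | h and h > 0, hence g ≤ h. Because h ≤ g, g = h. n = g, so n = h. From j = n and j | l, n | l. Since l | n, l = n. m | l and l > 0, thus m ≤ l. Since l = n, m ≤ n. n = h, so m ≤ h. Then m + c ≤ h + c.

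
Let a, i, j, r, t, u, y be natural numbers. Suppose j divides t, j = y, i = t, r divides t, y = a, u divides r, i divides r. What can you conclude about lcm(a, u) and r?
lcm(a, u) divides r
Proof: j = y and y = a, therefore j = a. Since i = t and i divides r, t divides r. r divides t, so t = r. Since j divides t, j divides r. j = a, so a divides r. Since u divides r, lcm(a, u) divides r.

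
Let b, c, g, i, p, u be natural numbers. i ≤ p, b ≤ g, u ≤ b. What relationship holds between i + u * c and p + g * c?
i + u * c ≤ p + g * c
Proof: Since u ≤ b and b ≤ g, u ≤ g. By multiplying by a non-negative, u * c ≤ g * c. i ≤ p, so i + u * c ≤ p + g * c.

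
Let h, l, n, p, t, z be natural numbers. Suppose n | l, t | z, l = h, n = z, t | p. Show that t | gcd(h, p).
n = z and n | l, thus z | l. Since t | z, t | l. Since l = h, t | h. t | p, so t | gcd(h, p).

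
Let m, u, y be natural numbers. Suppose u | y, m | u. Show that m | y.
From m | u and u | y, by transitivity, m | y.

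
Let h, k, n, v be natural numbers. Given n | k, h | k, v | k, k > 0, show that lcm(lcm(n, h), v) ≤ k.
From n | k and h | k, lcm(n, h) | k. v | k, so lcm(lcm(n, h), v) | k. k > 0, so lcm(lcm(n, h), v) ≤ k.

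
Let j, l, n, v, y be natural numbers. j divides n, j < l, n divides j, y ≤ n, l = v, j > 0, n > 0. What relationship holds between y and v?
y < v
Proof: Since j divides n and n > 0, j ≤ n. Since n divides j and j > 0, n ≤ j. j ≤ n, so j = n. l = v and j < l, therefore j < v. j = n, so n < v. Since y ≤ n, y < v.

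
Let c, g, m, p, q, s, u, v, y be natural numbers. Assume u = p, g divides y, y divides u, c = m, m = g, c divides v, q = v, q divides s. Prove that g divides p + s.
g divides y and y divides u, thus g divides u. u = p, so g divides p. c = m and m = g, so c = g. c divides v, so g divides v. q = v and q divides s, thus v divides s. From g divides v, g divides s. Because g divides p, g divides p + s.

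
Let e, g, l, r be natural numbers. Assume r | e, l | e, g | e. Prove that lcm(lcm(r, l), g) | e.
r | e and l | e, hence lcm(r, l) | e. g | e, so lcm(lcm(r, l), g) | e.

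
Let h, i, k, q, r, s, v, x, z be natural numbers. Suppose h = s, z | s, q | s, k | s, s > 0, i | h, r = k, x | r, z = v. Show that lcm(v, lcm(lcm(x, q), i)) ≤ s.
Because z = v and z | s, v | s. r = k and x | r, hence x | k. k | s, so x | s. q | s, so lcm(x, q) | s. h = s and i | h, hence i | s. lcm(x, q) | s, so lcm(lcm(x, q), i) | s. Since v | s, lcm(v, lcm(lcm(x, q), i)) | s. Since s > 0, lcm(v, lcm(lcm(x, q), i)) ≤ s.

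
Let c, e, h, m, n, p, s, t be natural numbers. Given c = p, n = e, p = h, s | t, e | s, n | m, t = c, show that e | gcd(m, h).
Since n = e and n | m, e | m. c = p and p = h, therefore c = h. Because t = c and s | t, s | c. Since e | s, e | c. c = h, so e | h. Because e | m, e | gcd(m, h).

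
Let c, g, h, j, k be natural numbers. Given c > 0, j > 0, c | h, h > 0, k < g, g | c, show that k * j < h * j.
From g | c and c > 0, g ≤ c. k < g, so k < c. c | h and h > 0, hence c ≤ h. Because k < c, k < h. Since j > 0, k * j < h * j.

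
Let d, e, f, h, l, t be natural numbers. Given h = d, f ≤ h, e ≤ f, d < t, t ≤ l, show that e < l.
h = d and f ≤ h, so f ≤ d. e ≤ f, so e ≤ d. d < t and t ≤ l, therefore d < l. Since e ≤ d, e < l.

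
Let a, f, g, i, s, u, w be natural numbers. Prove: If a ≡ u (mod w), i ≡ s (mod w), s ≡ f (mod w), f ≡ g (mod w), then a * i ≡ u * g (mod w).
i ≡ s (mod w) and s ≡ f (mod w), so i ≡ f (mod w). f ≡ g (mod w), so i ≡ g (mod w). Since a ≡ u (mod w), a * i ≡ u * g (mod w).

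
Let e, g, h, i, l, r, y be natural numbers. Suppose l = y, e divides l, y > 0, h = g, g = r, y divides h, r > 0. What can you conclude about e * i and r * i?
e * i ≤ r * i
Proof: Because l = y and e divides l, e divides y. Since y > 0, e ≤ y. h = g and g = r, thus h = r. Since y divides h, y divides r. Since r > 0, y ≤ r. Since e ≤ y, e ≤ r. By multiplying by a non-negative, e * i ≤ r * i.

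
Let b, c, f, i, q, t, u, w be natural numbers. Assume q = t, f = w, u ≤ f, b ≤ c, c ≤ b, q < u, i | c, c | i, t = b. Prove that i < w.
From b ≤ c and c ≤ b, b = c. t = b, so t = c. c | i and i | c, therefore c = i. Since t = c, t = i. q < u and u ≤ f, thus q < f. q = t, so t < f. Because t = i, i < f. f = w, so i < w.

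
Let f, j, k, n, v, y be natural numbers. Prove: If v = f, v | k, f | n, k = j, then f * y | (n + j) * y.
From v = f and v | k, f | k. Since k = j, f | j. Since f | n, f | n + j. Then f * y | (n + j) * y.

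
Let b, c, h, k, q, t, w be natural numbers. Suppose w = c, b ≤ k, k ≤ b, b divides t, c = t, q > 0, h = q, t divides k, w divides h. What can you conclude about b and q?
b ≤ q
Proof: Since k ≤ b and b ≤ k, k = b. t divides k, so t divides b. b divides t, so t = b. Since w = c and c = t, w = t. Since w divides h, t divides h. h = q, so t divides q. Because t = b, b divides q. q > 0, so b ≤ q.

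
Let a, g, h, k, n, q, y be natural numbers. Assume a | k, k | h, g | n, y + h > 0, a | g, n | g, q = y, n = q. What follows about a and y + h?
a ≤ y + h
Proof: Since g | n and n | g, g = n. n = q, so g = q. a | g, so a | q. From q = y, a | y. Because a | k and k | h, a | h. a | y, so a | y + h. Since y + h > 0, a ≤ y + h.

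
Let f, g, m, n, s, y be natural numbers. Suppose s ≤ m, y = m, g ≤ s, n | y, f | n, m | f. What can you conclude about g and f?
g ≤ f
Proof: From f | n and n | y, f | y. y = m, so f | m. m | f, so m = f. From g ≤ s and s ≤ m, g ≤ m. m = f, so g ≤ f.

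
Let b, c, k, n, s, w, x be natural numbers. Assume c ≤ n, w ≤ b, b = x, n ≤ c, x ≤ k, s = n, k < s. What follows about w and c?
w < c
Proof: b = x and w ≤ b, so w ≤ x. Because x ≤ k, w ≤ k. n ≤ c and c ≤ n, therefore n = c. s = n, so s = c. Since k < s, k < c. Since w ≤ k, w < c.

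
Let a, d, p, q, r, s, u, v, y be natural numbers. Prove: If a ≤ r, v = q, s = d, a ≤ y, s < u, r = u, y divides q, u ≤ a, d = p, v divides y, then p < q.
v = q and v divides y, so q divides y. y divides q, so y = q. s = d and d = p, therefore s = p. r = u and a ≤ r, hence a ≤ u. Since u ≤ a, a = u. Since a ≤ y, u ≤ y. Since s < u, s < y. Since s = p, p < y. Since y = q, p < q.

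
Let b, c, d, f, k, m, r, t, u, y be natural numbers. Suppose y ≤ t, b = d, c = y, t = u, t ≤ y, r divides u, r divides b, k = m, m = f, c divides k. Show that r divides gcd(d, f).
b = d and r divides b, hence r divides d. y ≤ t and t ≤ y, so y = t. Because k = m and m = f, k = f. Because c = y and c divides k, y divides k. Since k = f, y divides f. y = t, so t divides f. Since t = u, u divides f. Since r divides u, r divides f. Since r divides d, r divides gcd(d, f).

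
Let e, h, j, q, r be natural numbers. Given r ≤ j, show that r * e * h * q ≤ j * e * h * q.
r ≤ j. By multiplying by a non-negative, r * e ≤ j * e. By multiplying by a non-negative, r * e * h ≤ j * e * h. By multiplying by a non-negative, r * e * h * q ≤ j * e * h * q.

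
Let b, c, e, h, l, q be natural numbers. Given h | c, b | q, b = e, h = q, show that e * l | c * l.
b = e and b | q, therefore e | q. Because h = q and h | c, q | c. Since e | q, e | c. Then e * l | c * l.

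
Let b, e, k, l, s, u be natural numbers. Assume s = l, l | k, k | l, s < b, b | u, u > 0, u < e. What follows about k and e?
k < e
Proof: Since l | k and k | l, l = k. Since s = l, s = k. s < b, so k < b. Because b | u and u > 0, b ≤ u. Because u < e, b < e. k < b, so k < e.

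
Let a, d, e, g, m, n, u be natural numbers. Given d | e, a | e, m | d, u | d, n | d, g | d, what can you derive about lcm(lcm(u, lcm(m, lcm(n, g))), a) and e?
lcm(lcm(u, lcm(m, lcm(n, g))), a) | e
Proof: Because n | d and g | d, lcm(n, g) | d. Because m | d, lcm(m, lcm(n, g)) | d. Since u | d, lcm(u, lcm(m, lcm(n, g))) | d. From d | e, lcm(u, lcm(m, lcm(n, g))) | e. Since a | e, lcm(lcm(u, lcm(m, lcm(n, g))), a) | e.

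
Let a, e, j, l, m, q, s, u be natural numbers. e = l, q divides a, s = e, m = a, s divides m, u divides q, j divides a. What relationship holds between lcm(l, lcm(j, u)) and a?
lcm(l, lcm(j, u)) divides a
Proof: From s = e and e = l, s = l. m = a and s divides m, so s divides a. Since s = l, l divides a. u divides q and q divides a, hence u divides a. j divides a, so lcm(j, u) divides a. Because l divides a, lcm(l, lcm(j, u)) divides a.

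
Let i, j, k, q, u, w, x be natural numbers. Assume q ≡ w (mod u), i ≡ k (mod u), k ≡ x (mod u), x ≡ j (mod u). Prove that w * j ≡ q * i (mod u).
i ≡ k (mod u) and k ≡ x (mod u), therefore i ≡ x (mod u). x ≡ j (mod u), so i ≡ j (mod u). Combining with q ≡ w (mod u), by multiplying congruences, q * i ≡ w * j (mod u). Then w * j ≡ q * i (mod u).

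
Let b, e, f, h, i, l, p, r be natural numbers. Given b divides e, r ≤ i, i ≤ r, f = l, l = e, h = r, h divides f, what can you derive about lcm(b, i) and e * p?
lcm(b, i) divides e * p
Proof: Since r ≤ i and i ≤ r, r = i. f = l and l = e, therefore f = e. h = r and h divides f, hence r divides f. Since f = e, r divides e. Since r = i, i divides e. Since b divides e, lcm(b, i) divides e. Then lcm(b, i) divides e * p.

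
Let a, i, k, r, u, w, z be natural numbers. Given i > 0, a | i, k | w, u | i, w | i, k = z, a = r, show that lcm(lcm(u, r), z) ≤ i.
a = r and a | i, hence r | i. u | i, so lcm(u, r) | i. From k | w and w | i, k | i. Since k = z, z | i. Since lcm(u, r) | i, lcm(lcm(u, r), z) | i. Since i > 0, lcm(lcm(u, r), z) ≤ i.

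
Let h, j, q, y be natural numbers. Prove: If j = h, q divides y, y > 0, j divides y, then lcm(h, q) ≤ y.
From j = h and j divides y, h divides y. q divides y, so lcm(h, q) divides y. Because y > 0, lcm(h, q) ≤ y.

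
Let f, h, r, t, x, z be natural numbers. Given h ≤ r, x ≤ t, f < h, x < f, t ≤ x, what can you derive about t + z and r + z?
t + z < r + z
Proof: x ≤ t and t ≤ x, so x = t. From x < f and f < h, x < h. x = t, so t < h. h ≤ r, so t < r. Then t + z < r + z.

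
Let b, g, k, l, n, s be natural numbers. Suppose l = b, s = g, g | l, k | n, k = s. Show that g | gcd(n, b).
From k = s and k | n, s | n. Since s = g, g | n. From l = b and g | l, g | b. g | n, so g | gcd(n, b).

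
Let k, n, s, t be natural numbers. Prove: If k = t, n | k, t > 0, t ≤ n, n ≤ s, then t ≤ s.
k = t and n | k, so n | t. t > 0, so n ≤ t. t ≤ n, so n = t. n ≤ s, so t ≤ s.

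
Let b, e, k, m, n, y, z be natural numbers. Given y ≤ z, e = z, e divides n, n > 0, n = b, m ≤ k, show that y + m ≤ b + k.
Because e = z and e divides n, z divides n. n > 0, so z ≤ n. Since n = b, z ≤ b. Since y ≤ z, y ≤ b. m ≤ k, so y + m ≤ b + k.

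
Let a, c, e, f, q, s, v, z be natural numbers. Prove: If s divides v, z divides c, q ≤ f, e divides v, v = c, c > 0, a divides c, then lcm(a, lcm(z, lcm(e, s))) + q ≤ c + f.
e divides v and s divides v, therefore lcm(e, s) divides v. v = c, so lcm(e, s) divides c. z divides c, so lcm(z, lcm(e, s)) divides c. a divides c, so lcm(a, lcm(z, lcm(e, s))) divides c. Since c > 0, lcm(a, lcm(z, lcm(e, s))) ≤ c. Since q ≤ f, lcm(a, lcm(z, lcm(e, s))) + q ≤ c + f.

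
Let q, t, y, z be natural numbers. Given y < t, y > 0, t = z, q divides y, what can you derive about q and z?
q < z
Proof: Because q divides y and y > 0, q ≤ y. t = z and y < t, therefore y < z. q ≤ y, so q < z.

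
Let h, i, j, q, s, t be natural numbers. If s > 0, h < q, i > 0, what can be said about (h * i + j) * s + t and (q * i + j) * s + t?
(h * i + j) * s + t < (q * i + j) * s + t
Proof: h < q and i > 0. By multiplying by a positive, h * i < q * i. Then h * i + j < q * i + j. Since s > 0, by multiplying by a positive, (h * i + j) * s < (q * i + j) * s. Then (h * i + j) * s + t < (q * i + j) * s + t.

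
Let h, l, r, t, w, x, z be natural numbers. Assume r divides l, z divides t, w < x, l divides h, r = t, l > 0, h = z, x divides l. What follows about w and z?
w < z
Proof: Because h = z and l divides h, l divides z. r = t and r divides l, thus t divides l. z divides t, so z divides l. From l divides z, l = z. Since x divides l and l > 0, x ≤ l. w < x, so w < l. l = z, so w < z.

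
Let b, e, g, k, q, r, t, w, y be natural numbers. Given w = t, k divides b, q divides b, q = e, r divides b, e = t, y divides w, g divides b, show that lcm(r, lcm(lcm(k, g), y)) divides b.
Because k divides b and g divides b, lcm(k, g) divides b. w = t and y divides w, so y divides t. Since q = e and e = t, q = t. From q divides b, t divides b. Since y divides t, y divides b. lcm(k, g) divides b, so lcm(lcm(k, g), y) divides b. Since r divides b, lcm(r, lcm(lcm(k, g), y)) divides b.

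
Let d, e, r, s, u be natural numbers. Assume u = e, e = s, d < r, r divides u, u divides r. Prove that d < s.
r divides u and u divides r, hence r = u. Since u = e, r = e. Since e = s, r = s. Since d < r, d < s.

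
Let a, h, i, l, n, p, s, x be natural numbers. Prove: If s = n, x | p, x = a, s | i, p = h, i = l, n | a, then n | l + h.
i = l and s | i, so s | l. Since s = n, n | l. From x = a and x | p, a | p. Since p = h, a | h. n | a, so n | h. Since n | l, n | l + h.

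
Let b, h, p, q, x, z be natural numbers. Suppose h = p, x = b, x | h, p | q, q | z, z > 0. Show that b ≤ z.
x = b and x | h, so b | h. Because h = p, b | p. From p | q and q | z, p | z. Since b | p, b | z. Since z > 0, b ≤ z.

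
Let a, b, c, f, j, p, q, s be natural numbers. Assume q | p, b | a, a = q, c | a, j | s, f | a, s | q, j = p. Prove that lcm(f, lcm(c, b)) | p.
j = p and j | s, hence p | s. Since s | q, p | q. Because q | p, q = p. c | a and b | a, therefore lcm(c, b) | a. f | a, so lcm(f, lcm(c, b)) | a. From a = q, lcm(f, lcm(c, b)) | q. q = p, so lcm(f, lcm(c, b)) | p.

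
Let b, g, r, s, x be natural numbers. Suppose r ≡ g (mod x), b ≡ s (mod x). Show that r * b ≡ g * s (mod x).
r ≡ g (mod x) and b ≡ s (mod x). By multiplying congruences, r * b ≡ g * s (mod x).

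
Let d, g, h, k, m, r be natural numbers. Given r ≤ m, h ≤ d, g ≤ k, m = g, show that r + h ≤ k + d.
m = g and r ≤ m, thus r ≤ g. Since g ≤ k, r ≤ k. Since h ≤ d, r + h ≤ k + d.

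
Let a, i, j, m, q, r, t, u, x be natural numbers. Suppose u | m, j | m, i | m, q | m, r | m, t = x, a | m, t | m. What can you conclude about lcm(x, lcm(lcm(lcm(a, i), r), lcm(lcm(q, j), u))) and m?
lcm(x, lcm(lcm(lcm(a, i), r), lcm(lcm(q, j), u))) | m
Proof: From t = x and t | m, x | m. a | m and i | m, so lcm(a, i) | m. r | m, so lcm(lcm(a, i), r) | m. q | m and j | m, so lcm(q, j) | m. Since u | m, lcm(lcm(q, j), u) | m. lcm(lcm(a, i), r) | m, so lcm(lcm(lcm(a, i), r), lcm(lcm(q, j), u)) | m. Because x | m, lcm(x, lcm(lcm(lcm(a, i), r), lcm(lcm(q, j), u))) | m.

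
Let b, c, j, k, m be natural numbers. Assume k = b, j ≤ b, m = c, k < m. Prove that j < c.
m = c and k < m, therefore k < c. Since k = b, b < c. j ≤ b, so j < c.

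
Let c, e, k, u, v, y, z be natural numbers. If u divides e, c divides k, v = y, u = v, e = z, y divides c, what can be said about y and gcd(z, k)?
y divides gcd(z, k)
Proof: u = v and u divides e, therefore v divides e. Since v = y, y divides e. Because e = z, y divides z. y divides c and c divides k, thus y divides k. Since y divides z, y divides gcd(z, k).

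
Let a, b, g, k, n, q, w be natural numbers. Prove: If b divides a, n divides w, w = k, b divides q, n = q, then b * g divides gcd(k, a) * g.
n = q and n divides w, thus q divides w. w = k, so q divides k. b divides q, so b divides k. From b divides a, b divides gcd(k, a). Then b * g divides gcd(k, a) * g.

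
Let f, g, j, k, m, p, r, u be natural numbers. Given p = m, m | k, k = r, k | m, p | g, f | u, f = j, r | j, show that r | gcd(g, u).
m | k and k | m, thus m = k. From k = r, m = r. Because p = m and p | g, m | g. m = r, so r | g. f = j and f | u, hence j | u. Because r | j, r | u. Since r | g, r | gcd(g, u).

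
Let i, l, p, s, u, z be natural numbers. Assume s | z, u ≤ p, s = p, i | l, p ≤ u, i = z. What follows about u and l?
u | l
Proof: Because p ≤ u and u ≤ p, p = u. Since s = p, s = u. i = z and i | l, so z | l. Since s | z, s | l. From s = u, u | l.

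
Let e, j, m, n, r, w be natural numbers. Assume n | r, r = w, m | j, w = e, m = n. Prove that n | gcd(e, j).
r = w and w = e, therefore r = e. Since n | r, n | e. m = n and m | j, therefore n | j. n | e, so n | gcd(e, j).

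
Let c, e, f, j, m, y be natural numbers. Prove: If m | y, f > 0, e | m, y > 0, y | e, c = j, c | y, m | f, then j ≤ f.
c | y and y > 0, so c ≤ y. Since c = j, j ≤ y. Since y | e and e | m, y | m. m | y, so m = y. Since m | f, y | f. Since f > 0, y ≤ f. Since j ≤ y, j ≤ f.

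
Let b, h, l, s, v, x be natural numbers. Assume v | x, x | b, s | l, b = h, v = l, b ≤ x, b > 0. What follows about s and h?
s | h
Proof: x | b and b > 0, so x ≤ b. Since b ≤ x, x = b. Since b = h, x = h. From v = l and v | x, l | x. s | l, so s | x. x = h, so s | h.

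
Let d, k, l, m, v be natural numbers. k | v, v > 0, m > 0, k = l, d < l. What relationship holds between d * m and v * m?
d * m < v * m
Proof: From k | v and v > 0, k ≤ v. k = l, so l ≤ v. Since d < l, d < v. Since m > 0, d * m < v * m.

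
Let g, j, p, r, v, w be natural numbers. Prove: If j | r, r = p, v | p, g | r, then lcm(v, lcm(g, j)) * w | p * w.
g | r and j | r, thus lcm(g, j) | r. From r = p, lcm(g, j) | p. Because v | p, lcm(v, lcm(g, j)) | p. Then lcm(v, lcm(g, j)) * w | p * w.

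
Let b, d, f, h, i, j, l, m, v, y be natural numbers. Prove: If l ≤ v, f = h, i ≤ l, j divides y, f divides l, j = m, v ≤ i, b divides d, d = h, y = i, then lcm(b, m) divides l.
d = h and b divides d, therefore b divides h. f = h and f divides l, therefore h divides l. From b divides h, b divides l. Since l ≤ v and v ≤ i, l ≤ i. i ≤ l, so i = l. y = i, so y = l. Since j divides y, j divides l. j = m, so m divides l. b divides l, so lcm(b, m) divides l.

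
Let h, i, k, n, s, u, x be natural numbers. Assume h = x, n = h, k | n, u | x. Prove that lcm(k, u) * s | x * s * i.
Since n = h and h = x, n = x. Since k | n, k | x. Since u | x, lcm(k, u) | x. Then lcm(k, u) * s | x * s. Then lcm(k, u) * s | x * s * i.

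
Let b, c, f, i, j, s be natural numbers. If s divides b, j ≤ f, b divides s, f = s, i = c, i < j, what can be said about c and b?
c < b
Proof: From s divides b and b divides s, s = b. From f = s, f = b. i < j and j ≤ f, hence i < f. From f = b, i < b. Since i = c, c < b.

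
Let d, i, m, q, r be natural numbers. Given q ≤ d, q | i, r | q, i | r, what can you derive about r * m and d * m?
r * m ≤ d * m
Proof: q | i and i | r, hence q | r. Since r | q, q = r. Since q ≤ d, r ≤ d. Then r * m ≤ d * m.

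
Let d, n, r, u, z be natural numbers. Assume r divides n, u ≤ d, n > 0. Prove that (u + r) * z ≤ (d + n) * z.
From r divides n and n > 0, r ≤ n. Since u ≤ d, u + r ≤ d + n. By multiplying by a non-negative, (u + r) * z ≤ (d + n) * z.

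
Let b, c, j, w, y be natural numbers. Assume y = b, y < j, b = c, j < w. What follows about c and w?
c < w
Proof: y = b and b = c, thus y = c. y < j and j < w, therefore y < w. Since y = c, c < w.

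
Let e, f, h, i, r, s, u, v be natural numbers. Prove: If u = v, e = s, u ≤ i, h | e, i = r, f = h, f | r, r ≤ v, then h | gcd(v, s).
Since i = r and u ≤ i, u ≤ r. From u = v, v ≤ r. Since r ≤ v, r = v. f = h and f | r, hence h | r. Since r = v, h | v. Because e = s and h | e, h | s. Since h | v, h | gcd(v, s).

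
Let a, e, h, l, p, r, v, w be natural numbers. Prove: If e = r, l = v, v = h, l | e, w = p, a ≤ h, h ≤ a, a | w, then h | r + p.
Because l = v and v = h, l = h. Because l | e, h | e. Since e = r, h | r. Since a ≤ h and h ≤ a, a = h. Since a | w, h | w. Since w = p, h | p. h | r, so h | r + p.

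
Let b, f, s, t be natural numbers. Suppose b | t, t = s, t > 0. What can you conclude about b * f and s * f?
b * f ≤ s * f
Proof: b | t and t > 0, thus b ≤ t. t = s, so b ≤ s. Then b * f ≤ s * f.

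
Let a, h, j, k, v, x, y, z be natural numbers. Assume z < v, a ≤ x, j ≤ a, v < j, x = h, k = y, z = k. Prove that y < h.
Since z = k and k = y, z = y. Because z < v, y < v. Since v < j and j ≤ a, v < a. Because x = h and a ≤ x, a ≤ h. v < a, so v < h. y < v, so y < h.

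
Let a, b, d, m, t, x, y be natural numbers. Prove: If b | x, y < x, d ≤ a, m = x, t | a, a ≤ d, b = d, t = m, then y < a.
t = m and m = x, therefore t = x. Since t | a, x | a. d ≤ a and a ≤ d, hence d = a. b = d, so b = a. b | x, so a | x. From x | a, x = a. Because y < x, y < a.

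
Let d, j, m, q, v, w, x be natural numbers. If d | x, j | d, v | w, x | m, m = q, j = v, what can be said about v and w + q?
v | w + q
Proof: j = v and j | d, therefore v | d. From d | x, v | x. From m = q and x | m, x | q. v | x, so v | q. v | w, so v | w + q.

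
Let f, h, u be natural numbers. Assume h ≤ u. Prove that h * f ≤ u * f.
h ≤ u. By multiplying by a non-negative, h * f ≤ u * f.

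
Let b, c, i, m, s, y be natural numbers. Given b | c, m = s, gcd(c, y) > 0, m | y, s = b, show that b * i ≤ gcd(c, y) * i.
m = s and s = b, hence m = b. Since m | y, b | y. Since b | c, b | gcd(c, y). Since gcd(c, y) > 0, b ≤ gcd(c, y). Then b * i ≤ gcd(c, y) * i.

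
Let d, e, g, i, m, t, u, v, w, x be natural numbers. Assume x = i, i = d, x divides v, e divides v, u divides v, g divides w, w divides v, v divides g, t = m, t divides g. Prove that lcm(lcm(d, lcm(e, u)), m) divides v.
x = i and i = d, so x = d. x divides v, so d divides v. e divides v and u divides v, thus lcm(e, u) divides v. Since d divides v, lcm(d, lcm(e, u)) divides v. Since g divides w and w divides v, g divides v. Since v divides g, g = v. t = m and t divides g, so m divides g. g = v, so m divides v. From lcm(d, lcm(e, u)) divides v, lcm(lcm(d, lcm(e, u)), m) divides v.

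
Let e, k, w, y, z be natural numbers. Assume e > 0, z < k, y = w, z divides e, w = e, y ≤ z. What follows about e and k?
e < k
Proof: Because z divides e and e > 0, z ≤ e. Since y = w and w = e, y = e. y ≤ z, so e ≤ z. From z ≤ e, z = e. z < k, so e < k.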